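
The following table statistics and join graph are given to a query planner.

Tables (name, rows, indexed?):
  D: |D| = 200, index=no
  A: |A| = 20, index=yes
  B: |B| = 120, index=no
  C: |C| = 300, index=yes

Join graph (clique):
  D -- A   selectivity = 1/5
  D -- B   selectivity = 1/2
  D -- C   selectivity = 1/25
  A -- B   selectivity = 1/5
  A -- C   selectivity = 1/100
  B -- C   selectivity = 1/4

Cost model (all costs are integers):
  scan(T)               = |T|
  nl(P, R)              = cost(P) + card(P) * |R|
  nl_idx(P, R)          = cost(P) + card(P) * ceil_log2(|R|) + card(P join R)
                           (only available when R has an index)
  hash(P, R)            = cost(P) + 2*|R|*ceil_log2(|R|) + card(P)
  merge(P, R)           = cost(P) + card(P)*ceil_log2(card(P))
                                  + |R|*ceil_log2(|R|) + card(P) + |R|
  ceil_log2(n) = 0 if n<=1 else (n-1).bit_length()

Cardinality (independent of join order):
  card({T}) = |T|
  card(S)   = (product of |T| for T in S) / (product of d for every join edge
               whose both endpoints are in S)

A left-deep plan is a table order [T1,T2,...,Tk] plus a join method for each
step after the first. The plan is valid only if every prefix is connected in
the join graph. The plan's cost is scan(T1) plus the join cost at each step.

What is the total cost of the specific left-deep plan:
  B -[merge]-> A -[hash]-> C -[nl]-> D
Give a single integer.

step 1: scan B: cost=120, card=120
step 2: join A via merge
    card(P join A) = 120*20/(5) = 480
    cost = 120 + 120*7 + 20*5 + 120 + 20 = 1200
step 3: join C via hash
    card(P join C) = 480*300/(100*4) = 360
    cost = 1200 + 2*300*9 + 480 = 7080
step 4: join D via nl
    card(P join D) = 360*200/(5*2*25) = 288
    cost = 7080 + 360*200 = 79080

79080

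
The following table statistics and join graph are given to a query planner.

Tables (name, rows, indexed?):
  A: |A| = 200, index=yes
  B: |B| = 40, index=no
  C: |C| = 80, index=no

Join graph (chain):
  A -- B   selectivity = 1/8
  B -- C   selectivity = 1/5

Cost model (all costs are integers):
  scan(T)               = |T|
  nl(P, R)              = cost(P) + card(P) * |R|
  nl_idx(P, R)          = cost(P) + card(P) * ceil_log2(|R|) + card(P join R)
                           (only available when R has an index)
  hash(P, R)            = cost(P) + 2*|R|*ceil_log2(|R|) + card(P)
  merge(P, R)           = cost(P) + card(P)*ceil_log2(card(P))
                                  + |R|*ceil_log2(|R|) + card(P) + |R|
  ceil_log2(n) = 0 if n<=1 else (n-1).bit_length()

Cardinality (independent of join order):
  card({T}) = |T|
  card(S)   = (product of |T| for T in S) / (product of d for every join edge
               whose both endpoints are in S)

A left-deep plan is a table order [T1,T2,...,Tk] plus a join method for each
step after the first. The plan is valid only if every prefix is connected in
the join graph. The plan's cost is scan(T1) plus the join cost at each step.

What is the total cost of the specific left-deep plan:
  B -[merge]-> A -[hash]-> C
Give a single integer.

step 1: scan B: cost=40, card=40
step 2: join A via merge
    card(P join A) = 40*200/(8) = 1000
    cost = 40 + 40*6 + 200*8 + 40 + 200 = 2120
step 3: join C via hash
    card(P join C) = 1000*80/(5) = 16000
    cost = 2120 + 2*80*7 + 1000 = 4240

4240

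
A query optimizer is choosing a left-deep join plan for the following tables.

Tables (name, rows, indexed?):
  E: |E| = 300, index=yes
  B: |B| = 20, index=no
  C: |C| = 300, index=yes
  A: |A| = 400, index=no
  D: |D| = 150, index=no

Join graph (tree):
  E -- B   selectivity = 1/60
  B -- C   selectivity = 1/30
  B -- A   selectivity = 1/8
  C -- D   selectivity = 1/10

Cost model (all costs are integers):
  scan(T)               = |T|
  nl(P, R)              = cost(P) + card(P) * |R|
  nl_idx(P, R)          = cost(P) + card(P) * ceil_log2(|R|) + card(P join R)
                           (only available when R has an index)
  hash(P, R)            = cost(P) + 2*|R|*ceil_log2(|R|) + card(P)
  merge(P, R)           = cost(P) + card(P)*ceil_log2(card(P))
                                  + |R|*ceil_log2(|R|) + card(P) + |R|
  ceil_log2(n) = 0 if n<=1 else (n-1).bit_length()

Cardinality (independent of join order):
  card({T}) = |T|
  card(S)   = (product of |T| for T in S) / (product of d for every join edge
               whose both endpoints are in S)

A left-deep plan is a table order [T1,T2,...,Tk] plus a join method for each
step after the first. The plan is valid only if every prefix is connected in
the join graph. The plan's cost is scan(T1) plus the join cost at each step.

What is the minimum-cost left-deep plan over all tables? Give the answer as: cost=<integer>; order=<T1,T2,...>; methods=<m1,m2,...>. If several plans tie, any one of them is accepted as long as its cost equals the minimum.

cost=27800; order=B,E,C,D,A; methods=nl_idx,nl_idx,hash,hash

Selinger DP (subsets sized 1..n):
  {E}: scan cost=300, card=300
  {B}: scan cost=20, card=20
  {C}: scan cost=300, card=300
  {A}: scan cost=400, card=400
  {D}: scan cost=150, card=150
  {BE}: card=100; try (E,nl_idx)→300, (B,hash)→800, (E,merge)→3140, (B,merge)→3420, (E,hash)→5440, (E,nl)→6020 …(+1); best=300 via (E,nl_idx)
  {BC}: card=200; try (C,nl_idx)→400, (B,hash)→800, (C,merge)→3140, (B,merge)→3420, (C,hash)→5440, (C,nl)→6020 …(+1); best=400 via (C,nl_idx)
  {AB}: card=1000; try (B,hash)→1000, (A,merge)→4140, (B,merge)→4520, (A,hash)→7240, (A,nl)→8020, (B,nl)→8400; best=1000 via (B,hash)
  {CD}: card=4500; try (D,hash)→3000, (C,merge)→4500, (D,merge)→4650, (C,hash)→5700, (C,nl_idx)→6000, (C,nl)→45150 …(+1); best=3000 via (D,hash)
  {BCE}: card=1000; try (C,nl_idx)→2200, (E,nl_idx)→3200, (C,merge)→4100, (E,merge)→5200, (C,hash)→5800, (E,hash)→6000 …(+2); best=2200 via (C,nl_idx)
  {ABE}: card=5000; try (A,merge)→5100, (E,hash)→7400, (A,hash)→7600, (E,merge)→15000, (E,nl_idx)→15000, (A,nl)→40300 …(+1); best=5100 via (A,merge)
  {ABC}: card=10000; try (A,merge)→6200, (C,hash)→7400, (A,hash)→7800, (C,merge)→15000, (C,nl_idx)→20000, (A,nl)→80400 …(+1); best=6200 via (A,merge)
  {BCD}: card=3000; try (D,hash)→3000, (D,merge)→3550, (B,hash)→7700, (D,nl)→30400, (B,merge)→66120, (B,nl)→93000; best=3000 via (D,hash)
  {ABCE}: card=50000; try (A,hash)→10400, (C,hash)→15500, (A,merge)→17200, (E,hash)→21600, (C,merge)→78100, (C,nl_idx)→100100 …(+5); best=10400 via (A,hash)
  {BCDE}: card=15000; try (D,hash)→5600, (E,hash)→11400, (D,merge)→14550, (E,merge)→45000, (E,nl_idx)→45000, (D,nl)→152200 …(+1); best=5600 via (D,hash)
  {ABCD}: card=150000; try (A,hash)→13200, (D,hash)→18600, (A,merge)→46000, (D,merge)→157550, (A,nl)→1203000, (D,nl)→1506200; best=13200 via (A,hash)
  {ABCDE}: card=750000; try (A,hash)→27800, (D,hash)→62800, (E,hash)→168600, (A,merge)→234600, (D,merge)→861750, (E,nl_idx)→2113200 …(+4); best=27800 via (A,hash)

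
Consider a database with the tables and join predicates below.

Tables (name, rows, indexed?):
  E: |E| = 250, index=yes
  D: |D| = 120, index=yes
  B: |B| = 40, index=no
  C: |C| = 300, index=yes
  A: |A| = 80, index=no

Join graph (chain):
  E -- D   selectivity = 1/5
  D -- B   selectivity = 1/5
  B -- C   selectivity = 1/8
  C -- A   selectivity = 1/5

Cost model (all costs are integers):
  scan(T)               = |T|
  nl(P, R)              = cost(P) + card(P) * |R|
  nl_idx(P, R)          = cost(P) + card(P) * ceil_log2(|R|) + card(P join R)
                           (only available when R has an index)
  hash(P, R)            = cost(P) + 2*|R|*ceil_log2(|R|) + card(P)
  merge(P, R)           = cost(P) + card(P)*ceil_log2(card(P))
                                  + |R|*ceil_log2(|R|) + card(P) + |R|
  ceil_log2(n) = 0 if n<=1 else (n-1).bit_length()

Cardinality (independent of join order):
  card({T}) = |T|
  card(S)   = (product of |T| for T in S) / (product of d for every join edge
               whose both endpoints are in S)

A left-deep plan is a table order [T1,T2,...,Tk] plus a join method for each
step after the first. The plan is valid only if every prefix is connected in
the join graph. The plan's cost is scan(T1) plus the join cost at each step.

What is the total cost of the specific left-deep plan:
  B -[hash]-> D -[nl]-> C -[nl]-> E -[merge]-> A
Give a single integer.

48890400

step 1: scan B: cost=40, card=40
step 2: join D via hash
    card(P join D) = 40*120/(5) = 960
    cost = 40 + 2*120*7 + 40 = 1760
step 3: join C via nl
    card(P join C) = 960*300/(8) = 36000
    cost = 1760 + 960*300 = 289760
step 4: join E via nl
    card(P join E) = 36000*250/(5) = 1800000
    cost = 289760 + 36000*250 = 9289760
step 5: join A via merge
    card(P join A) = 1800000*80/(5) = 28800000
    cost = 9289760 + 1800000*21 + 80*7 + 1800000 + 80 = 48890400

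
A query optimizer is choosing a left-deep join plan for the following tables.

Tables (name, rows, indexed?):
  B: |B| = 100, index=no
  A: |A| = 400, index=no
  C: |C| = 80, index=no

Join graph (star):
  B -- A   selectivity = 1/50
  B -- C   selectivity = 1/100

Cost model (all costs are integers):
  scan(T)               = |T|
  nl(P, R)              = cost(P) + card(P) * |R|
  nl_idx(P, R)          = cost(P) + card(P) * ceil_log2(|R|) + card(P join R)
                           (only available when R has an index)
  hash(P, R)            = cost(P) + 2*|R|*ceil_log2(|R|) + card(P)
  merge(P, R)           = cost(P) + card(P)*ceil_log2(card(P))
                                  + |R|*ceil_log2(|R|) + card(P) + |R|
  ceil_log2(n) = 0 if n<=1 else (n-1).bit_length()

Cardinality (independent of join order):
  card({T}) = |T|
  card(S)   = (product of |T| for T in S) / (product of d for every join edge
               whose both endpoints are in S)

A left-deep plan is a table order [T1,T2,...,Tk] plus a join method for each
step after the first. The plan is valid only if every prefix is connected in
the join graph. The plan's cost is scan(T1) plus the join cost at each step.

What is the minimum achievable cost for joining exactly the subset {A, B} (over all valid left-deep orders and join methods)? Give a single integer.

2200

Selinger DP over subsets of {A,B}:
  {B}: scan cost=100, card=100
  {A}: scan cost=400, card=400
  {AB}: card=800; try (B,hash)→2200, (A,merge)→4900, (B,merge)→5200, (A,hash)→7400, (A,nl)→40100, (B,nl)→40400; best=2200 via (B,hash)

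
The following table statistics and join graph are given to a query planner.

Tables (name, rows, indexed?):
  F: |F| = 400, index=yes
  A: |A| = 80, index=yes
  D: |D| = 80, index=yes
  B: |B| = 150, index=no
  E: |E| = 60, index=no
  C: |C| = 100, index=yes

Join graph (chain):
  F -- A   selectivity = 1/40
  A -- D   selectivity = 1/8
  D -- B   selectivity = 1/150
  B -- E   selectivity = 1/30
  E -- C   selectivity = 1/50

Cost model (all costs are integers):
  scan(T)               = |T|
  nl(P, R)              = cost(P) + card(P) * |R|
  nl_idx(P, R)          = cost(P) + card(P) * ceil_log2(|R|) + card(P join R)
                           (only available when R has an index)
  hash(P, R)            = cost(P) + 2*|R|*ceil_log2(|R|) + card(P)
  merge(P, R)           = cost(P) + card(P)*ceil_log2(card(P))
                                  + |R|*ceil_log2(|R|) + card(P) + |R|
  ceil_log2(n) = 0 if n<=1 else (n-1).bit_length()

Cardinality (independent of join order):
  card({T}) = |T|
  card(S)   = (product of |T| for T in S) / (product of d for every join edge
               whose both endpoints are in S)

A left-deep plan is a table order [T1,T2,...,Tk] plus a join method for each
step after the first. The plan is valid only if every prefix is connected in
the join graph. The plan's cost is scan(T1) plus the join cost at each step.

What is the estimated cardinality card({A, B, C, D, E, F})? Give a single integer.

32000

Tables in S: A(80), B(150), C(100), D(80), E(60), F(400)
Edges inside S: F-A(d=40), A-D(d=8), D-B(d=150), B-E(d=30), E-C(d=50)
numerator = 80 * 150 * 100 * 80 * 60 * 400 = 2304000000000
denominator = 40 * 8 * 150 * 30 * 50 = 72000000
card(S) = 2304000000000 / 72000000 = 32000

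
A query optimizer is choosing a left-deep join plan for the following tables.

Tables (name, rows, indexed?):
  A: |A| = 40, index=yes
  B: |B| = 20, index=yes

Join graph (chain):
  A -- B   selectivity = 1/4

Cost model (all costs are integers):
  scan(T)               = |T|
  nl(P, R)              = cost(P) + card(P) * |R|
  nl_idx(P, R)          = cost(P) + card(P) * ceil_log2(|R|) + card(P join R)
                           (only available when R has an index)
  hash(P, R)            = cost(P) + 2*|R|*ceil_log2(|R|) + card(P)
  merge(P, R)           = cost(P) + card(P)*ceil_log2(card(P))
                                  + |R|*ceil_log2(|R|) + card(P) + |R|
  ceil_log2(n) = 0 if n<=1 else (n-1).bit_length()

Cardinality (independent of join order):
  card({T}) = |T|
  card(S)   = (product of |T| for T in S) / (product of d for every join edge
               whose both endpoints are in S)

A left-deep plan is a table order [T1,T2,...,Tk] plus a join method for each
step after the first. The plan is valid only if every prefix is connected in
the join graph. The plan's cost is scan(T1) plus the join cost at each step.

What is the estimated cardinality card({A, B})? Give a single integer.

Tables in S: A(40), B(20)
Edges inside S: A-B(d=4)
numerator = 40 * 20 = 800
denominator = 4 = 4
card(S) = 800 / 4 = 200

200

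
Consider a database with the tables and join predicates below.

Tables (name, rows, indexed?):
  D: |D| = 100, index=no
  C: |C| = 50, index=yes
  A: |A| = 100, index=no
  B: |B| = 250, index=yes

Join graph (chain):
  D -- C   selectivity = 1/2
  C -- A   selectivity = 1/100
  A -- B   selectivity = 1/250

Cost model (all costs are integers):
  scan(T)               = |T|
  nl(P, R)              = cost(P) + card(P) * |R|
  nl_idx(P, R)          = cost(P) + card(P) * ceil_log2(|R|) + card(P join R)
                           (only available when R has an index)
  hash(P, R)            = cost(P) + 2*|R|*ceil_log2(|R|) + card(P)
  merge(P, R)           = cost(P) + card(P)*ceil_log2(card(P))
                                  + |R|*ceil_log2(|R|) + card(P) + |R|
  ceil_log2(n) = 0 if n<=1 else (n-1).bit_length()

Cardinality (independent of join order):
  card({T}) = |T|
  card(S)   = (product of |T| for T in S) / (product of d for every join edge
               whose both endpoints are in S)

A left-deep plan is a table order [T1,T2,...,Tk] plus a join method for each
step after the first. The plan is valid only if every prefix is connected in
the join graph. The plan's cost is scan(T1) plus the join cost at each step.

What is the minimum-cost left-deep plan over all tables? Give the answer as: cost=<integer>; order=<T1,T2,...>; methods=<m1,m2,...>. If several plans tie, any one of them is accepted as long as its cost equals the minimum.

cost=2350; order=A,C,B,D; methods=nl_idx,nl_idx,merge

Selinger DP (subsets sized 1..n):
  {D}: scan cost=100, card=100
  {C}: scan cost=50, card=50
  {A}: scan cost=100, card=100
  {B}: scan cost=250, card=250
  {CD}: card=2500; try (C,hash)→800, (D,merge)→1200, (C,merge)→1250, (D,hash)→1500, (C,nl_idx)→3200, (D,nl)→5050 …(+1); best=800 via (C,hash)
  {AC}: card=50; try (C,nl_idx)→750, (C,hash)→800, (A,merge)→1200, (C,merge)→1250, (A,hash)→1500, (A,nl)→5050 …(+1); best=750 via (C,nl_idx)
  {AB}: card=100; try (B,nl_idx)→1000, (A,hash)→1900, (B,merge)→3150, (A,merge)→3300, (B,hash)→4200, (B,nl)→25100 …(+1); best=1000 via (B,nl_idx)
  {ACD}: card=2500; try (D,merge)→1900, (D,hash)→2200, (A,hash)→4700, (D,nl)→5750, (A,merge)→34100, (A,nl)→250800; best=1900 via (D,merge)
  {ABC}: card=50; try (B,nl_idx)→1200, (C,nl_idx)→1650, (C,hash)→1700, (C,merge)→2150, (B,merge)→3350, (B,hash)→4800 …(+2); best=1200 via (B,nl_idx)
  {ABCD}: card=2500; try (D,merge)→2350, (D,hash)→2650, (D,nl)→6200, (B,hash)→8400, (B,nl_idx)→24400, (B,merge)→36650 …(+1); best=2350 via (D,merge)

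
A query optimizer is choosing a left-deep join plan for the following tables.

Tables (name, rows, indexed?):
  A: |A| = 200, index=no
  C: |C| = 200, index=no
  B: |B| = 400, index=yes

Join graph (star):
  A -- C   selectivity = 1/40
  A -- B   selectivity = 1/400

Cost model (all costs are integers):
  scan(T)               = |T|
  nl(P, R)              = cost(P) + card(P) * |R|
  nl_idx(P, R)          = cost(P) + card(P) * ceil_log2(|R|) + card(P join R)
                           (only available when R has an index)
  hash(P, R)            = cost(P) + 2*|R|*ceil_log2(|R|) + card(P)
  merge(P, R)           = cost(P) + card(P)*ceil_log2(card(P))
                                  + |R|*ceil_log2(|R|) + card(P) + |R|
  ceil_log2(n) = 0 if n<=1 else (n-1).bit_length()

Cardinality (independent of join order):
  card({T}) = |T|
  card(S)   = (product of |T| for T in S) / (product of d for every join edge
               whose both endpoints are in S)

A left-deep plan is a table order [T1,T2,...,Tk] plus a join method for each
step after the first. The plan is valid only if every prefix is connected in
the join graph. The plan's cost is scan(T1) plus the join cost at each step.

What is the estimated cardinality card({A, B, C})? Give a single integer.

Tables in S: A(200), B(400), C(200)
Edges inside S: A-C(d=40), A-B(d=400)
numerator = 200 * 400 * 200 = 16000000
denominator = 40 * 400 = 16000
card(S) = 16000000 / 16000 = 1000

1000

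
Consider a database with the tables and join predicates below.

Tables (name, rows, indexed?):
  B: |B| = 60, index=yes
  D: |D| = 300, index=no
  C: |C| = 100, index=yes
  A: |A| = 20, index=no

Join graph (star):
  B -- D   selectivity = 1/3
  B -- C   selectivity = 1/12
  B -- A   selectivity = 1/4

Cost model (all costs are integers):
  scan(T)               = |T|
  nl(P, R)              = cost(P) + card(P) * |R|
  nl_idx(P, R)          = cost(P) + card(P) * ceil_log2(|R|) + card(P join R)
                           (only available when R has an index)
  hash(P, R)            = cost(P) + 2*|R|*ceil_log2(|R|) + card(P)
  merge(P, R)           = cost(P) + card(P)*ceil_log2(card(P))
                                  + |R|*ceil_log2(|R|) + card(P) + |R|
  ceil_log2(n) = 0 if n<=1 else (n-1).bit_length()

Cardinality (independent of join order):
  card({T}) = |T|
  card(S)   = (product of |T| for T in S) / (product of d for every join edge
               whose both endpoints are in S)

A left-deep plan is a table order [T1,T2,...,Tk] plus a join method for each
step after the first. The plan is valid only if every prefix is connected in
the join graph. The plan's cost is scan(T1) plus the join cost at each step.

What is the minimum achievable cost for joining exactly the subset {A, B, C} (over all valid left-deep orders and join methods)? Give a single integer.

1620

Selinger DP over subsets of {A,B,C}:
  {B}: scan cost=60, card=60
  {C}: scan cost=100, card=100
  {A}: scan cost=20, card=20
  {BC}: card=500; try (B,hash)→920, (C,nl_idx)→980, (B,nl_idx)→1200, (C,merge)→1280, (B,merge)→1320, (C,hash)→1520 …(+2); best=920 via (B,hash)
  {AB}: card=300; try (A,hash)→320, (B,nl_idx)→440, (B,merge)→560, (A,merge)→600, (B,hash)→760, (B,nl)→1220 …(+1); best=320 via (A,hash)
  {ABC}: card=2500; try (A,hash)→1620, (C,hash)→2020, (C,merge)→4120, (C,nl_idx)→4920, (A,merge)→6040, (A,nl)→10920 …(+1); best=1620 via (A,hash)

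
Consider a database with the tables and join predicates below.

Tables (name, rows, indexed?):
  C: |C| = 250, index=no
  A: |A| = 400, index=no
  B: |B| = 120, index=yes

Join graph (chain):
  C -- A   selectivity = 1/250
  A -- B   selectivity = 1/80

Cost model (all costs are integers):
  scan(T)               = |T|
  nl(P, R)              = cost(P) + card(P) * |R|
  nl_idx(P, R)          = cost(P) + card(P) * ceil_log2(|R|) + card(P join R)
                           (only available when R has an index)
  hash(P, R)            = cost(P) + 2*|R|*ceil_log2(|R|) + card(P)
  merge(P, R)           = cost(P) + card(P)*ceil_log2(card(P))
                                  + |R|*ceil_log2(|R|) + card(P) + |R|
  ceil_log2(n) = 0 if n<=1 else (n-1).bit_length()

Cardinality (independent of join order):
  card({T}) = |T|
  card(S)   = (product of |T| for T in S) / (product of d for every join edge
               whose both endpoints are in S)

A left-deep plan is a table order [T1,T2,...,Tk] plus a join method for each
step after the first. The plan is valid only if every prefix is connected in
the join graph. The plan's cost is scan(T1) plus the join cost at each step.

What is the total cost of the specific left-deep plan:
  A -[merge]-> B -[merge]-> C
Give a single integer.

14210

step 1: scan A: cost=400, card=400
step 2: join B via merge
    card(P join B) = 400*120/(80) = 600
    cost = 400 + 400*9 + 120*7 + 400 + 120 = 5360
step 3: join C via merge
    card(P join C) = 600*250/(250) = 600
    cost = 5360 + 600*10 + 250*8 + 600 + 250 = 14210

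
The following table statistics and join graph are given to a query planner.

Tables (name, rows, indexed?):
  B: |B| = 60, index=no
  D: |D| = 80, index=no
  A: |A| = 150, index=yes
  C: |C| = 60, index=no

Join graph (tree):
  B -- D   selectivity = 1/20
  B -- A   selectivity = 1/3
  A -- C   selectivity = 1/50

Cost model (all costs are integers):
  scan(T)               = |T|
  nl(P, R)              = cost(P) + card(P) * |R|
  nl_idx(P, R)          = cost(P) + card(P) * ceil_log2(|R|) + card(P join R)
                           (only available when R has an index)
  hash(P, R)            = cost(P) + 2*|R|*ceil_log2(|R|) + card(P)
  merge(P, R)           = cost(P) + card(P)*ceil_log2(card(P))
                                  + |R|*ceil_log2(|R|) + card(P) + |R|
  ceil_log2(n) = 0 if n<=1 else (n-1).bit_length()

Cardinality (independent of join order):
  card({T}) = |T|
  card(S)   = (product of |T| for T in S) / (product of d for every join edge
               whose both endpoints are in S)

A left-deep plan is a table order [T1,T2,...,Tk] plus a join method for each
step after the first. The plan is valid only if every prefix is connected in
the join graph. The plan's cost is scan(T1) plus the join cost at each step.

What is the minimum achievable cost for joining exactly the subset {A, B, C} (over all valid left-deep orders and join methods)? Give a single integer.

1620

Selinger DP over subsets of {A,B,C}:
  {B}: scan cost=60, card=60
  {A}: scan cost=150, card=150
  {C}: scan cost=60, card=60
  {AB}: card=3000; try (B,hash)→1020, (A,merge)→1830, (B,merge)→1920, (A,hash)→2520, (A,nl_idx)→3540, (A,nl)→9060 …(+1); best=1020 via (B,hash)
  {AC}: card=180; try (A,nl_idx)→720, (C,hash)→1020, (A,merge)→1830, (C,merge)→1920, (A,hash)→2520, (A,nl)→9060 …(+1); best=720 via (A,nl_idx)
  {ABC}: card=3600; try (B,hash)→1620, (B,merge)→2760, (C,hash)→4740, (B,nl)→11520, (C,merge)→40440, (C,nl)→181020; best=1620 via (B,hash)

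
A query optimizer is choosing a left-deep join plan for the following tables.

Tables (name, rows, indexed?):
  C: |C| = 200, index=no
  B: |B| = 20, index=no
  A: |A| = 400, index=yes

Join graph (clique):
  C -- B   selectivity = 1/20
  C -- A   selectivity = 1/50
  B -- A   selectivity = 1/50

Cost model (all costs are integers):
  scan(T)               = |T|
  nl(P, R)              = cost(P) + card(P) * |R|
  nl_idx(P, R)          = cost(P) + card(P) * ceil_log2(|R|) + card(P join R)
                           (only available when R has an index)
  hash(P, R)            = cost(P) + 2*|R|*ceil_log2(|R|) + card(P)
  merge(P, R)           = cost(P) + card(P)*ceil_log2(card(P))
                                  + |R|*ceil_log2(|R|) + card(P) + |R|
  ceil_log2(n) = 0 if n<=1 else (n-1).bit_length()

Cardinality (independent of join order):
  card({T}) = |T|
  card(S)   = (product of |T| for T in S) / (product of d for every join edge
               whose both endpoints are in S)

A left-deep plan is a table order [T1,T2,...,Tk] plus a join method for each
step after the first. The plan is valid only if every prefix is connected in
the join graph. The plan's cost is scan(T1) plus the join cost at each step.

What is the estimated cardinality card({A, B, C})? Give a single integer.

Tables in S: A(400), B(20), C(200)
Edges inside S: C-B(d=20), C-A(d=50), B-A(d=50)
numerator = 400 * 20 * 200 = 1600000
denominator = 20 * 50 * 50 = 50000
card(S) = 1600000 / 50000 = 32

32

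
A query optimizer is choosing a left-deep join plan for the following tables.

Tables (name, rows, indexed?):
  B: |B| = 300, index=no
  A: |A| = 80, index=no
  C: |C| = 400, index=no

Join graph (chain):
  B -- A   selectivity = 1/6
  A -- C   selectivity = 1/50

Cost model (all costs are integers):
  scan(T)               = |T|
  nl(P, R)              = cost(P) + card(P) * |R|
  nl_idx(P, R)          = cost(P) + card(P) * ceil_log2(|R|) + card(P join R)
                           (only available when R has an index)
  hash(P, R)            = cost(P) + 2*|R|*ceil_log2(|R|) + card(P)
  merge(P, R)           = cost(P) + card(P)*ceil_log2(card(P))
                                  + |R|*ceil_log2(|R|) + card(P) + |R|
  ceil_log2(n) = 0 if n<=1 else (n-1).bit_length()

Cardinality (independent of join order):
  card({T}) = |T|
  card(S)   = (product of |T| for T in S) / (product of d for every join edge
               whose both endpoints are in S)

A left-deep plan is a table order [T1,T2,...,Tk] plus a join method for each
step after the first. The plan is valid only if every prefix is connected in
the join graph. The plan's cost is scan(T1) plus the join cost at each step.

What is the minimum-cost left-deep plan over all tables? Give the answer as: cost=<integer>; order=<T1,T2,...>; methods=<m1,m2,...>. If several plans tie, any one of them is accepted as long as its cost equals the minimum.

Selinger DP (subsets sized 1..n):
  {B}: scan cost=300, card=300
  {A}: scan cost=80, card=80
  {C}: scan cost=400, card=400
  {AB}: card=4000; try (A,hash)→1720, (B,merge)→3720, (A,merge)→3940, (B,hash)→5560, (B,nl)→24080, (A,nl)→24300; best=1720 via (A,hash)
  {AC}: card=640; try (A,hash)→1920, (C,merge)→4720, (A,merge)→5040, (C,hash)→7360, (C,nl)→32080, (A,nl)→32400; best=1920 via (A,hash)
  {ABC}: card=32000; try (B,hash)→7960, (B,merge)→11960, (C,hash)→12920, (C,merge)→57720, (B,nl)→193920, (C,nl)→1601720; best=7960 via (B,hash)

cost=7960; order=C,A,B; methods=hash,hash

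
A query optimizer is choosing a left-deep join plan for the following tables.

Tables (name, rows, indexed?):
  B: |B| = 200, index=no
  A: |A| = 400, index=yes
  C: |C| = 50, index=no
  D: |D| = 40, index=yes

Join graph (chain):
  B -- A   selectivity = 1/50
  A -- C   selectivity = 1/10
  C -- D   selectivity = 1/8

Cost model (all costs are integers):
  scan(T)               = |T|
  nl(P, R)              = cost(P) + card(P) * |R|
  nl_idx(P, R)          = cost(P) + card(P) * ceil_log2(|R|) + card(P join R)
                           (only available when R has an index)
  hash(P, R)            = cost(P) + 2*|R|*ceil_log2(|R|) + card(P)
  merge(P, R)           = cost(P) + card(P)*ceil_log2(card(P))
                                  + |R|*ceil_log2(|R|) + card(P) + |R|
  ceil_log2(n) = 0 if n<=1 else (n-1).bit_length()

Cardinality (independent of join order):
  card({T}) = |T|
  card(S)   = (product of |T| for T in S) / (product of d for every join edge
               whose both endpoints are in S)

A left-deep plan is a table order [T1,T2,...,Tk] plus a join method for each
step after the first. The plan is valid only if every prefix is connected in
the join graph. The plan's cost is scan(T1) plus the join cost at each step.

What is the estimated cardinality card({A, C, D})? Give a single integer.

Tables in S: A(400), C(50), D(40)
Edges inside S: A-C(d=10), C-D(d=8)
numerator = 400 * 50 * 40 = 800000
denominator = 10 * 8 = 80
card(S) = 800000 / 80 = 10000

10000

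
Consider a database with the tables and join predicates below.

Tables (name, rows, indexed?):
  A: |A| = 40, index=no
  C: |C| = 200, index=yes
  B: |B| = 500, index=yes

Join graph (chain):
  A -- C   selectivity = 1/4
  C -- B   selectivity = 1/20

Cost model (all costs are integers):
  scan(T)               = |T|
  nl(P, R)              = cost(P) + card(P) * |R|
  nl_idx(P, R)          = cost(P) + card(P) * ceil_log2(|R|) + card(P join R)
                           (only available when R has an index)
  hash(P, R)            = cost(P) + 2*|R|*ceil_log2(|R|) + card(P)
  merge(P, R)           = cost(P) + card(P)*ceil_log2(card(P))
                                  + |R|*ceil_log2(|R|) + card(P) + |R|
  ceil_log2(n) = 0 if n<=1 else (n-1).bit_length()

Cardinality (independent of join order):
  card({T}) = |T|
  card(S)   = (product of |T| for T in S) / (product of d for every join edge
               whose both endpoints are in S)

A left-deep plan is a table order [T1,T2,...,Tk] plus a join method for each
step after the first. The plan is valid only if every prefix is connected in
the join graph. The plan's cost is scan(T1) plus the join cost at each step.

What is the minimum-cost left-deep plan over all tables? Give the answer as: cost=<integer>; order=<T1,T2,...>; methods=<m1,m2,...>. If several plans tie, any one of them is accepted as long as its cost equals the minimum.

cost=9680; order=B,C,A; methods=hash,hash

Selinger DP (subsets sized 1..n):
  {A}: scan cost=40, card=40
  {C}: scan cost=200, card=200
  {B}: scan cost=500, card=500
  {AC}: card=2000; try (A,hash)→880, (C,merge)→2120, (A,merge)→2280, (C,nl_idx)→2360, (C,hash)→3280, (C,nl)→8040 …(+1); best=880 via (A,hash)
  {BC}: card=5000; try (C,hash)→4200, (B,merge)→7000, (B,nl_idx)→7000, (C,merge)→7300, (B,hash)→9400, (C,nl_idx)→9500 …(+2); best=4200 via (C,hash)
  {ABC}: card=50000; try (A,hash)→9680, (B,hash)→11880, (B,merge)→29880, (B,nl_idx)→68880, (A,merge)→74480, (A,nl)→204200 …(+1); best=9680 via (A,hash)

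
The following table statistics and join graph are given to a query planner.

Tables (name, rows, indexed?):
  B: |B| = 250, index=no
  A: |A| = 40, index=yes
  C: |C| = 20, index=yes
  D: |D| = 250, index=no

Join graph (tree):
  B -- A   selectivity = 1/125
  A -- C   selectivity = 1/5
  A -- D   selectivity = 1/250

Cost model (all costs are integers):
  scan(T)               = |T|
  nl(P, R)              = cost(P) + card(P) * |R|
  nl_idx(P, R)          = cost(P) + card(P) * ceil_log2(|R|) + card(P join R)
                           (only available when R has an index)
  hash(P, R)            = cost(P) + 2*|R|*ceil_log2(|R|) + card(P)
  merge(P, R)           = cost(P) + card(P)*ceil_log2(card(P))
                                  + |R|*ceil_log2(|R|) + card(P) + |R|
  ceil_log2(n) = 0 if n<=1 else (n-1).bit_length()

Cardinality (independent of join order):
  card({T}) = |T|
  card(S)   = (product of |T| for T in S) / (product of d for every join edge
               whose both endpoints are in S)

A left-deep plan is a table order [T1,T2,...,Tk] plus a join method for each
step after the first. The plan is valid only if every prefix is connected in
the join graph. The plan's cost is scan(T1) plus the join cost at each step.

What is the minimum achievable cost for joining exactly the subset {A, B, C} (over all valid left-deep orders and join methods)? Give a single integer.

1260

Selinger DP over subsets of {A,B,C}:
  {B}: scan cost=250, card=250
  {A}: scan cost=40, card=40
  {C}: scan cost=20, card=20
  {AB}: card=80; try (A,hash)→980, (A,nl_idx)→1830, (B,merge)→2570, (A,merge)→2780, (B,hash)→4080, (B,nl)→10040 …(+1); best=980 via (A,hash)
  {AC}: card=160; try (C,hash)→280, (A,nl_idx)→300, (C,nl_idx)→400, (A,merge)→420, (C,merge)→440, (A,hash)→520 …(+2); best=280 via (C,hash)
  {ABC}: card=320; try (C,hash)→1260, (C,nl_idx)→1700, (C,merge)→1740, (C,nl)→2580, (B,merge)→3970, (B,hash)→4440 …(+1); best=1260 via (C,hash)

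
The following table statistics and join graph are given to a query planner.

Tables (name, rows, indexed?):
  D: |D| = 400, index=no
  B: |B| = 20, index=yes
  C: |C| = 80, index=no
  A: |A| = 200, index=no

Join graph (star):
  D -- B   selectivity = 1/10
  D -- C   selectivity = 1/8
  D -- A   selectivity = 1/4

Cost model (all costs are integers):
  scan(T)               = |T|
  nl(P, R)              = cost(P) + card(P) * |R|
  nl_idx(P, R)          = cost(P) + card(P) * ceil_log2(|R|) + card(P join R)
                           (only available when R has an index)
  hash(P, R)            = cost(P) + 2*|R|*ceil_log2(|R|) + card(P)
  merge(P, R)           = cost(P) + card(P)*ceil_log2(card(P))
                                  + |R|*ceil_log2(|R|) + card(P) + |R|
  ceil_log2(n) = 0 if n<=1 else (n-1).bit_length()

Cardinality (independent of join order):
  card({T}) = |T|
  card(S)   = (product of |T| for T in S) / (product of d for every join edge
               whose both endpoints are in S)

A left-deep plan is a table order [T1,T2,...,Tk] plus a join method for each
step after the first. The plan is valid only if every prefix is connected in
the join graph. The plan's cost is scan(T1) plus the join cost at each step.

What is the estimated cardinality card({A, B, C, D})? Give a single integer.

400000

Tables in S: A(200), B(20), C(80), D(400)
Edges inside S: D-B(d=10), D-C(d=8), D-A(d=4)
numerator = 200 * 20 * 80 * 400 = 128000000
denominator = 10 * 8 * 4 = 320
card(S) = 128000000 / 320 = 400000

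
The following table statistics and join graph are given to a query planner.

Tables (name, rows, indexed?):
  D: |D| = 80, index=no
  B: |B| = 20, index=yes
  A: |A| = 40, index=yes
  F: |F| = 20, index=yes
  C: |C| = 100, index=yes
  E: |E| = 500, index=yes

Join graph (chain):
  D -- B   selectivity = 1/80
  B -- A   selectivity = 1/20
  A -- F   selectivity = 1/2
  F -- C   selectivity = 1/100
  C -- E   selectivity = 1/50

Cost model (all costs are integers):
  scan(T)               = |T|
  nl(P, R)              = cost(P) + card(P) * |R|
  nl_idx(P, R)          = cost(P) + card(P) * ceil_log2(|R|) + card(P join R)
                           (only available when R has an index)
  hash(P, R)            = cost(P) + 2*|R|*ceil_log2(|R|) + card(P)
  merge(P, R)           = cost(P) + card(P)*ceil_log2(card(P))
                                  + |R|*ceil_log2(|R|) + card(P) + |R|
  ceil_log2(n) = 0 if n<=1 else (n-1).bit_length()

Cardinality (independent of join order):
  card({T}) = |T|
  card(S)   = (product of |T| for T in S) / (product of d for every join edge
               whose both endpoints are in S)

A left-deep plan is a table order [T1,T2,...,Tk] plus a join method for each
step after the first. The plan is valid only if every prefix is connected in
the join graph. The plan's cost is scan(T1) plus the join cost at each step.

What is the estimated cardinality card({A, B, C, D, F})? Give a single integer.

400

Tables in S: A(40), B(20), C(100), D(80), F(20)
Edges inside S: D-B(d=80), B-A(d=20), A-F(d=2), F-C(d=100)
numerator = 40 * 20 * 100 * 80 * 20 = 128000000
denominator = 80 * 20 * 2 * 100 = 320000
card(S) = 128000000 / 320000 = 400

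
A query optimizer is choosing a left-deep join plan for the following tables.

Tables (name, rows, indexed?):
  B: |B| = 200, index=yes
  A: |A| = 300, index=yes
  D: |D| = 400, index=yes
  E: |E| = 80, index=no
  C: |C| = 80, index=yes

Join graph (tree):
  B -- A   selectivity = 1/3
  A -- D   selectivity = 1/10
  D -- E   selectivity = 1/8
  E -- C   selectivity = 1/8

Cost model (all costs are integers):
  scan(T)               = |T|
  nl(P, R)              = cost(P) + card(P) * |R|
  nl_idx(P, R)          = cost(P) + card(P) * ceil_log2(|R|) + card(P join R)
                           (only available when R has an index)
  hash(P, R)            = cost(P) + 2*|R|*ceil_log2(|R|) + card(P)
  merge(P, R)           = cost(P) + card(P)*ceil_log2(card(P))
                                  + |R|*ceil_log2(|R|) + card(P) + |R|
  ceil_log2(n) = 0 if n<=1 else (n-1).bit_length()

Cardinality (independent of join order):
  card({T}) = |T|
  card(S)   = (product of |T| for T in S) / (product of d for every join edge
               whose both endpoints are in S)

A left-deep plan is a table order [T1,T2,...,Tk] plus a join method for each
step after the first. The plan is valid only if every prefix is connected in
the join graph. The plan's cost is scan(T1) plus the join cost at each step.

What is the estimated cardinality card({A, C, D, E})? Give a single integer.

1200000

Tables in S: A(300), C(80), D(400), E(80)
Edges inside S: A-D(d=10), D-E(d=8), E-C(d=8)
numerator = 300 * 80 * 400 * 80 = 768000000
denominator = 10 * 8 * 8 = 640
card(S) = 768000000 / 640 = 1200000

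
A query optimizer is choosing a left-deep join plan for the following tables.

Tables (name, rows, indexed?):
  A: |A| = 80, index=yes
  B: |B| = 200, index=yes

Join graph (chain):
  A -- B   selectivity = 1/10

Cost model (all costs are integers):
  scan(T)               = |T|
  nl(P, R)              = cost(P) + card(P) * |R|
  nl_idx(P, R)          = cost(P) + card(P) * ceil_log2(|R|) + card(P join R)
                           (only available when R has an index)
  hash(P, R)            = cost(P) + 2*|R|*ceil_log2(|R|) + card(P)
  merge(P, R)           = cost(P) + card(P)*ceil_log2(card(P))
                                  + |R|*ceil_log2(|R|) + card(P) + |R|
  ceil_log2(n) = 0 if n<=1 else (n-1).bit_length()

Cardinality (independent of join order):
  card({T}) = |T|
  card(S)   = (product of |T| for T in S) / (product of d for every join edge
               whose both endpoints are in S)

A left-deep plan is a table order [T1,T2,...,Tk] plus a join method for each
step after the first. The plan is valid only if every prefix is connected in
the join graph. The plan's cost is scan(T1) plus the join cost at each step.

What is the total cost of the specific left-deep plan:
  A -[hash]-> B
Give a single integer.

3360

step 1: scan A: cost=80, card=80
step 2: join B via hash
    card(P join B) = 80*200/(10) = 1600
    cost = 80 + 2*200*8 + 80 = 3360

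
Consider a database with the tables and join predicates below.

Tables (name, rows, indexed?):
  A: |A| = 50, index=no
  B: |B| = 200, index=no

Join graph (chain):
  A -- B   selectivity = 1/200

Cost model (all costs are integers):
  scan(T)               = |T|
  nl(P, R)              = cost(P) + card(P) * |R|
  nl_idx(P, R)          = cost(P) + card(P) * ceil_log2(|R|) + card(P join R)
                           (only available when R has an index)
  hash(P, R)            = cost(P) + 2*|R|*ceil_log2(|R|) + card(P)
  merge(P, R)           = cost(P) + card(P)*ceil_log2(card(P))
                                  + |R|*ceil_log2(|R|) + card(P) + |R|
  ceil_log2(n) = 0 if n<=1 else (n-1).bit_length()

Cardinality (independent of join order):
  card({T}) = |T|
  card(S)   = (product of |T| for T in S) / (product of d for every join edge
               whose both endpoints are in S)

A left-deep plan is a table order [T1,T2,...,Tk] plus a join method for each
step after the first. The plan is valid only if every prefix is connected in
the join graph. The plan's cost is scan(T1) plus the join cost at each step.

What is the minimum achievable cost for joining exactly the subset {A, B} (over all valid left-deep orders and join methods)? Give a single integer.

1000

Selinger DP over subsets of {A,B}:
  {A}: scan cost=50, card=50
  {B}: scan cost=200, card=200
  {AB}: card=50; try (A,hash)→1000, (B,merge)→2200, (A,merge)→2350, (B,hash)→3300, (B,nl)→10050, (A,nl)→10200; best=1000 via (A,hash)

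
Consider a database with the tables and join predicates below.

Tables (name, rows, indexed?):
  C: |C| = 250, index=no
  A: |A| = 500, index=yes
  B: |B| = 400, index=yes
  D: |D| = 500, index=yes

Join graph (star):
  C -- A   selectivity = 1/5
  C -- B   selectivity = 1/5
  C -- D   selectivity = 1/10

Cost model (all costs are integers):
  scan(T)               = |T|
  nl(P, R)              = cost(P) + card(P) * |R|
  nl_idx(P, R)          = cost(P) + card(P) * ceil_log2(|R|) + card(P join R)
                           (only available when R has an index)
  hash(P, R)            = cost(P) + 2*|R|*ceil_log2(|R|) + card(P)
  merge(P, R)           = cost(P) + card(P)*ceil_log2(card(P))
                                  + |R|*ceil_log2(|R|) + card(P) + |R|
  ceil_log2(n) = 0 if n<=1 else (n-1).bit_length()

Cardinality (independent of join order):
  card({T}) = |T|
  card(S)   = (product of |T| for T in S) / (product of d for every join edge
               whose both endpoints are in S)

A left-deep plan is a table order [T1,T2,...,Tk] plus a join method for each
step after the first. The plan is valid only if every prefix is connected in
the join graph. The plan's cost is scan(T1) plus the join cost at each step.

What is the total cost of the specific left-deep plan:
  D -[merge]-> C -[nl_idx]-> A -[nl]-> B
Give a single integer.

step 1: scan D: cost=500, card=500
step 2: join C via merge
    card(P join C) = 500*250/(10) = 12500
    cost = 500 + 500*9 + 250*8 + 500 + 250 = 7750
step 3: join A via nl_idx
    card(P join A) = 12500*500/(5) = 1250000
    cost = 7750 + 12500*9 + 1250000 = 1370250
step 4: join B via nl
    card(P join B) = 1250000*400/(5) = 100000000
    cost = 1370250 + 1250000*400 = 501370250

501370250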